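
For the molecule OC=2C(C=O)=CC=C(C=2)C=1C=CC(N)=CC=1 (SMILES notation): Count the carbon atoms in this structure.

Count every carbon token in the SMILES (each C, including those in ring-closure positions and inside branches).
Carbon count: 13.

13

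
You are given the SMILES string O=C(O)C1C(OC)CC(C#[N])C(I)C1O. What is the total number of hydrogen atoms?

12

Walk through each heavy atom and fill implicit hydrogens from standard valence (C 4, N 3, O 2, S 2, halogen 1):
  atom 1: O, bond orders sum to 2 (valence 2) → 0 H
  atom 2: C, bond orders sum to 4 (valence 4) → 0 H
  atom 3: O, bond orders sum to 1 (valence 2) → 1 H
  atom 4: C, bond orders sum to 3 (valence 4) → 1 H
  atom 5: C, bond orders sum to 3 (valence 4) → 1 H
  atom 6: O, bond orders sum to 2 (valence 2) → 0 H
  atom 7: C, bond orders sum to 1 (valence 4) → 3 H
  atom 8: C, bond orders sum to 2 (valence 4) → 2 H
  atom 9: C, bond orders sum to 3 (valence 4) → 1 H
  atom 10: C, bond orders sum to 4 (valence 4) → 0 H
  atom 11: N with explicit H count 0
  atom 12: C, bond orders sum to 3 (valence 4) → 1 H
  atom 13: I (halogen, monovalent) → 0 H
  atom 14: C, bond orders sum to 3 (valence 4) → 1 H
  atom 15: O, bond orders sum to 1 (valence 2) → 1 H
Total hydrogens: 12.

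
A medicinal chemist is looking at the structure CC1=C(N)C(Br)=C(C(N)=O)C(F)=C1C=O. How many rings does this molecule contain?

1

In SMILES, each pair of matching ring-closure digits denotes one ring-closing bond; the number of such bonds equals the number of independent rings.
Ring-closure bonds here: 1.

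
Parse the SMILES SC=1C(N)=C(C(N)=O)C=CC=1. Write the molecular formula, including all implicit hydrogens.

Walk through each heavy atom and fill implicit hydrogens from standard valence (C 4, N 3, O 2, S 2, halogen 1):
  atom 1: S, bond orders sum to 1 (valence 2) → 1 H
  atom 2: C, bond orders sum to 4 (valence 4) → 0 H
  atom 3: C, bond orders sum to 4 (valence 4) → 0 H
  atom 4: N, bond orders sum to 1 (valence 3) → 2 H
  atom 5: C, bond orders sum to 4 (valence 4) → 0 H
  atom 6: C, bond orders sum to 4 (valence 4) → 0 H
  atom 7: N, bond orders sum to 1 (valence 3) → 2 H
  atom 8: O, bond orders sum to 2 (valence 2) → 0 H
  atom 9: C, bond orders sum to 3 (valence 4) → 1 H
  atom 10: C, bond orders sum to 3 (valence 4) → 1 H
  atom 11: C, bond orders sum to 3 (valence 4) → 1 H
Totals → C:7, H:8, N:2, O:1, S:1.
In Hill order: C7H8N2OS.

C7H8N2OS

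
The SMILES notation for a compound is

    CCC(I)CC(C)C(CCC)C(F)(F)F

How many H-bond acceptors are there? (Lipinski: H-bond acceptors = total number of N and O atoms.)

0

N atoms: 0; O atoms: 0.
Lipinski HBA = 0 + 0 = 0.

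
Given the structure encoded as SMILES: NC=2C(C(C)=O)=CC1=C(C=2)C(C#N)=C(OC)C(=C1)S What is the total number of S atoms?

1

Scan the SMILES for S atoms (remember two-letter symbols like Cl and Br are single atoms).
Sulfur count: 1.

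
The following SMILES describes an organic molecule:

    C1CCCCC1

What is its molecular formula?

Walk through each heavy atom and fill implicit hydrogens from standard valence (C 4, N 3, O 2, S 2, halogen 1):
  atom 1: C, bond orders sum to 2 (valence 4) → 2 H
  atom 2: C, bond orders sum to 2 (valence 4) → 2 H
  atom 3: C, bond orders sum to 2 (valence 4) → 2 H
  atom 4: C, bond orders sum to 2 (valence 4) → 2 H
  atom 5: C, bond orders sum to 2 (valence 4) → 2 H
  atom 6: C, bond orders sum to 2 (valence 4) → 2 H
Totals → C:6, H:12.

C6H12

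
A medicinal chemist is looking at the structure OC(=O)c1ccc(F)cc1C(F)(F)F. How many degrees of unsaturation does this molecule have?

5

Molecular formula: C8H4F4O2.
DoU = (2C + 2 + N − H − X) / 2, where X is the halogen count and O/S are ignored.
    = (2·8 + 2 + 0 − 4 − 4) / 2 = 10 / 2 = 5.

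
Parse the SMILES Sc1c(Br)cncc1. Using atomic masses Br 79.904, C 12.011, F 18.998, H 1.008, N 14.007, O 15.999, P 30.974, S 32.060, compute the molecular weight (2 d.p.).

First, the molecular formula is C5H4BrNS (counting implicit H from valence).
  Br: 1 × 79.904 = 79.904
  C: 5 × 12.011 = 60.055
  H: 4 × 1.008 = 4.032
  N: 1 × 14.007 = 14.007
  S: 1 × 32.060 = 32.060
Sum: 1×79.904 + 5×12.011 + 4×1.008 + 1×14.007 + 1×32.060 = 190.058 → 190.06 g/mol.

190.06 g/mol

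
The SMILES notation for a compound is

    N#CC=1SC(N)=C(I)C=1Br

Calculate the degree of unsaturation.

Degree of unsaturation = (number of rings) + (number of π bonds).
Ring closures in the SMILES: 1.
π bonds: 2 double bonds (each 1 DoU), 1 triple bond (each 2 DoU) → 4 DoU from unsaturation.
Total DoU = 1 + 4 = 5.

5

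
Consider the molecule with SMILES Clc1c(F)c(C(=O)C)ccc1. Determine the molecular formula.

C8H6ClFO

Walk through each heavy atom and fill implicit hydrogens from standard valence (C 4, N 3, O 2, S 2, halogen 1); for lowercase aromatic atoms, an aromatic c carries 1 H when it has two neighbours and 0 H with three, and aromatic n carries 0 H:
  atom 1: Cl (halogen, monovalent) → 0 H
  atom 2: aromatic c, 3 neighbours → 0 H
  atom 3: aromatic c, 3 neighbours → 0 H
  atom 4: F (halogen, monovalent) → 0 H
  atom 5: aromatic c, 3 neighbours → 0 H
  atom 6: C, bond orders sum to 4 (valence 4) → 0 H
  atom 7: O, bond orders sum to 2 (valence 2) → 0 H
  atom 8: C, bond orders sum to 1 (valence 4) → 3 H
  atom 9: aromatic c, 2 neighbours → 1 H
  atom 10: aromatic c, 2 neighbours → 1 H
  atom 11: aromatic c, 2 neighbours → 1 H
Totals → C:8, H:6, Cl:1, F:1, O:1.
In Hill order: C8H6ClFO.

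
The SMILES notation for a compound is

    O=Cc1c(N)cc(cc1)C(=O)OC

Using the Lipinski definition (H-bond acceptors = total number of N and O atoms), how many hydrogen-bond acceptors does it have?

4

N atoms: 1; O atoms: 3.
Lipinski HBA = 1 + 3 = 4.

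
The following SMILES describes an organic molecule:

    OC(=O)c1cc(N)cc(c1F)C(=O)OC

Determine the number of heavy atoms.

Every atom symbol written in the SMILES (organic subset) is one heavy atom; implicit H are not written.
Heavy atoms by element → C:9, F:1, N:1, O:4.
Total: 15.

15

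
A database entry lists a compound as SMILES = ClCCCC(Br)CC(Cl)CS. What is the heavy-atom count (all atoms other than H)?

Every atom symbol written in the SMILES (organic subset) is one heavy atom; implicit H are not written.
Heavy atoms by element → Br:1, C:7, Cl:2, S:1.
Total: 11.

11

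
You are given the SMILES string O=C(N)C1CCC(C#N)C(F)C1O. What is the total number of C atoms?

Count every carbon token in the SMILES (each C, including those in ring-closure positions and inside branches).
Carbon count: 8.

8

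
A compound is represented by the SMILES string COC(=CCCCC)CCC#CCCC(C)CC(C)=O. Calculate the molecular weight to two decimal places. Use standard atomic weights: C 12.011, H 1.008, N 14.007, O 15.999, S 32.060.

First, the molecular formula is C18H30O2 (counting implicit H from valence).
  C: 18 × 12.011 = 216.198
  H: 30 × 1.008 = 30.240
  O: 2 × 15.999 = 31.998
Sum: 18×12.011 + 30×1.008 + 2×15.999 = 278.436 → 278.44 g/mol.

278.44 g/mol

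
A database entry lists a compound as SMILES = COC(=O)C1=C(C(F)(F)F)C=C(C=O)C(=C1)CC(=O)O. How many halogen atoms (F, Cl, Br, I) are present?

3

Halogen atoms appear at heavy-atom positions 8, 9, 10 (3×F).
Other groups present: 1 aldehyde, 1 carboxylic acid, 1 ester.
Halogen count: 3.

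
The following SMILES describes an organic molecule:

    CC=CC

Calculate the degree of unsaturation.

1

Degree of unsaturation = (number of rings) + (number of π bonds).
Ring closures in the SMILES: 0.
π bonds: 1 double bond (each 1 DoU) → 1 DoU from unsaturation.
Total DoU = 0 + 1 = 1.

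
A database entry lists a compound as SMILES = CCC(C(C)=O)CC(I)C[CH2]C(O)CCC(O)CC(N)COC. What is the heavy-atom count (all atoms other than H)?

Every atom symbol written in the SMILES (organic subset) is one heavy atom; implicit H are not written.
Heavy atoms by element → C:17, I:1, N:1, O:4.
Total: 23.

23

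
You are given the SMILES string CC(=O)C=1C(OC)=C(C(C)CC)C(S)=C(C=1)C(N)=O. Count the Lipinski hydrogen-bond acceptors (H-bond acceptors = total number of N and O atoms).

N atoms: 1; O atoms: 3.
Lipinski HBA = 1 + 3 = 4.

4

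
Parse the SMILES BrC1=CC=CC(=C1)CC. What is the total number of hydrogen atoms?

9

Walk through each heavy atom and fill implicit hydrogens from standard valence (C 4, N 3, O 2, S 2, halogen 1):
  atom 1: Br (halogen, monovalent) → 0 H
  atom 2: C, bond orders sum to 4 (valence 4) → 0 H
  atom 3: C, bond orders sum to 3 (valence 4) → 1 H
  atom 4: C, bond orders sum to 3 (valence 4) → 1 H
  atom 5: C, bond orders sum to 3 (valence 4) → 1 H
  atom 6: C, bond orders sum to 4 (valence 4) → 0 H
  atom 7: C, bond orders sum to 3 (valence 4) → 1 H
  atom 8: C, bond orders sum to 2 (valence 4) → 2 H
  atom 9: C, bond orders sum to 1 (valence 4) → 3 H
Total hydrogens: 9.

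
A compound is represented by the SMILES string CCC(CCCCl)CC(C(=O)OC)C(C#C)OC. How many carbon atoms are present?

14

Count every carbon token in the SMILES (each C, including those in ring-closure positions and inside branches).
Carbon count: 14.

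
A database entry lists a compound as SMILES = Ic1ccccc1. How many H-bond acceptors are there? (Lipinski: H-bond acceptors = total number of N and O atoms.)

N atoms: 0; O atoms: 0.
Lipinski HBA = 0 + 0 = 0.

0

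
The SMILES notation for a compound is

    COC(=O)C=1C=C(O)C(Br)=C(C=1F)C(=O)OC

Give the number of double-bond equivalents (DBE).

6

Degree of unsaturation = (number of rings) + (number of π bonds).
Ring closures in the SMILES: 1.
π bonds: 5 double bonds (each 1 DoU) → 5 DoU from unsaturation.
Total DoU = 1 + 5 = 6.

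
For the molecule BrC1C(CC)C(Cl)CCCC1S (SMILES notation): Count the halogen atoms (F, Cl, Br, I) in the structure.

Halogen atoms appear at heavy-atom positions 1, 7 (1×Br, 1×Cl).
Other groups present: 1 thiol.
Halogen count: 2.

2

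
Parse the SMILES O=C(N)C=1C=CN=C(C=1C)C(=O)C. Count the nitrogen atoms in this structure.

2

Scan the SMILES for N atoms (remember two-letter symbols like Cl and Br are single atoms).
Nitrogen count: 2.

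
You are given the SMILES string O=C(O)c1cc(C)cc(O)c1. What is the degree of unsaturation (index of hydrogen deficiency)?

5

Molecular formula: C8H8O3.
DoU = (2C + 2 + N − H − X) / 2, where X is the halogen count and O/S are ignored.
    = (2·8 + 2 + 0 − 8 − 0) / 2 = 10 / 2 = 5.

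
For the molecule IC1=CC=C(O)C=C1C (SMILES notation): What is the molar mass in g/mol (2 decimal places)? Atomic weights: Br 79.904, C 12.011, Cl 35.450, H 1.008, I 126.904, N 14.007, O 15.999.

First, the molecular formula is C7H7IO (counting implicit H from valence).
  C: 7 × 12.011 = 84.077
  H: 7 × 1.008 = 7.056
  I: 1 × 126.904 = 126.904
  O: 1 × 15.999 = 15.999
Sum: 7×12.011 + 7×1.008 + 1×126.904 + 1×15.999 = 234.036 → 234.04 g/mol.

234.04 g/mol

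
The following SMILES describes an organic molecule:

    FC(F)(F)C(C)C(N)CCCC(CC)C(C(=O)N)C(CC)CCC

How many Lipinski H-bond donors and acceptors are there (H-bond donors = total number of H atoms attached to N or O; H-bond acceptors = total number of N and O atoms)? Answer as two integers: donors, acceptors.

Donors: find every N or O and count the H atoms it carries.
  atom 8 (N): bond orders sum to 1 → 2 H
  atom 17 (O): bond orders sum to 2 → 0 H
  atom 18 (N): bond orders sum to 1 → 2 H
Lipinski HBD = 4.
Acceptors: N atoms = 2, O atoms = 1 → HBA = 3.

4, 3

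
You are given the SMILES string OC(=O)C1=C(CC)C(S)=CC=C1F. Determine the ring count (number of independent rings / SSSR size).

1

In SMILES, each pair of matching ring-closure digits denotes one ring-closing bond; the number of such bonds equals the number of independent rings.
Ring-closure bonds here: 1.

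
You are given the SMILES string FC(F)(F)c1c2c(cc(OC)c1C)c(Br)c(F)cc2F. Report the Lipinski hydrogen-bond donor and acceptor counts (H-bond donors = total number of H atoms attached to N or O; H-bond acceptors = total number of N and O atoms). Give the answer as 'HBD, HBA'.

Donors: find every N or O and count the H atoms it carries.
  atom 10 (O): bond orders sum to 2 → 0 H
Lipinski HBD = 0.
Acceptors: N atoms = 0, O atoms = 1 → HBA = 1.

0, 1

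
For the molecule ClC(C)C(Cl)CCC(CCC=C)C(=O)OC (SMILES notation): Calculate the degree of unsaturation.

2

Degree of unsaturation = (number of rings) + (number of π bonds).
Ring closures in the SMILES: 0.
π bonds: 2 double bonds (each 1 DoU) → 2 DoU from unsaturation.
Total DoU = 0 + 2 = 2.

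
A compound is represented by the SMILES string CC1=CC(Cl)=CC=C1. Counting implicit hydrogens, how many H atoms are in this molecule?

Walk through each heavy atom and fill implicit hydrogens from standard valence (C 4, N 3, O 2, S 2, halogen 1):
  atom 1: C, bond orders sum to 1 (valence 4) → 3 H
  atom 2: C, bond orders sum to 4 (valence 4) → 0 H
  atom 3: C, bond orders sum to 3 (valence 4) → 1 H
  atom 4: C, bond orders sum to 4 (valence 4) → 0 H
  atom 5: Cl (halogen, monovalent) → 0 H
  atom 6: C, bond orders sum to 3 (valence 4) → 1 H
  atom 7: C, bond orders sum to 3 (valence 4) → 1 H
  atom 8: C, bond orders sum to 3 (valence 4) → 1 H
Total hydrogens: 7.

7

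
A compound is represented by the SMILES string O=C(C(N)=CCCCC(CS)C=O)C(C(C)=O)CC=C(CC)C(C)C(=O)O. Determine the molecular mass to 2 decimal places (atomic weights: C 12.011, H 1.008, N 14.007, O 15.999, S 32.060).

First, the molecular formula is C20H31NO5S (counting implicit H from valence).
  C: 20 × 12.011 = 240.220
  H: 31 × 1.008 = 31.248
  N: 1 × 14.007 = 14.007
  O: 5 × 15.999 = 79.995
  S: 1 × 32.060 = 32.060
Sum: 20×12.011 + 31×1.008 + 1×14.007 + 5×15.999 + 1×32.060 = 397.530 → 397.53 g/mol.

397.53 g/mol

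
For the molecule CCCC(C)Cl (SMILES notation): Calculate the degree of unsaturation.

Molecular formula: C5H11Cl.
DoU = (2C + 2 + N − H − X) / 2, where X is the halogen count and O/S are ignored.
    = (2·5 + 2 + 0 − 11 − 1) / 2 = 0 / 2 = 0.

0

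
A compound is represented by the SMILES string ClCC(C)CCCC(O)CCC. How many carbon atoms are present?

10

Count every carbon token in the SMILES (each C, including those in ring-closure positions and inside branches).
Carbon count: 10.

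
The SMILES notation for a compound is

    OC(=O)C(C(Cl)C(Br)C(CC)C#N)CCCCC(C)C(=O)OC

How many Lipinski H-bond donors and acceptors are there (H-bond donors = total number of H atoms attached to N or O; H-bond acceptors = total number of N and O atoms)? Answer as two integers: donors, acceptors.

1, 5

Donors: find every N or O and count the H atoms it carries.
  atom 1 (O): bond orders sum to 1 → 1 H
  atom 3 (O): bond orders sum to 2 → 0 H
  atom 13 (N): bond orders sum to 3 → 0 H
  atom 21 (O): bond orders sum to 2 → 0 H
  atom 22 (O): bond orders sum to 2 → 0 H
Lipinski HBD = 1.
Acceptors: N atoms = 1, O atoms = 4 → HBA = 5.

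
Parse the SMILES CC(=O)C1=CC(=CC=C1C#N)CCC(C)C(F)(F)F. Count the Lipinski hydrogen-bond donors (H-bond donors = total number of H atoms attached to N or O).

0

Donors: find every N or O and count the H atoms it carries.
  atom 3 (O): bond orders sum to 2 → 0 H
  atom 11 (N): bond orders sum to 3 → 0 H
Lipinski HBD = 0.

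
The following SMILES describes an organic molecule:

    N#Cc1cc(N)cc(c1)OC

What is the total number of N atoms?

2

Scan the SMILES for N atoms (remember two-letter symbols like Cl and Br are single atoms).
Nitrogen count: 2.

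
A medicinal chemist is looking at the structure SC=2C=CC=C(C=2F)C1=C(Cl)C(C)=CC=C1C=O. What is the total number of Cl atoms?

1

Scan the SMILES for Cl atoms (remember two-letter symbols like Cl and Br are single atoms).
Chlorine count: 1.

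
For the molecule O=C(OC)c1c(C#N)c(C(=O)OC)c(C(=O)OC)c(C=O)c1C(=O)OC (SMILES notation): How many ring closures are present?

In SMILES, each pair of matching ring-closure digits denotes one ring-closing bond; the number of such bonds equals the number of independent rings.
Ring-closure bonds here: 1.

1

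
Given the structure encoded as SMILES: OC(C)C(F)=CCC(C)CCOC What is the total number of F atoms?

1

Scan the SMILES for F atoms (remember two-letter symbols like Cl and Br are single atoms).
Fluorine count: 1.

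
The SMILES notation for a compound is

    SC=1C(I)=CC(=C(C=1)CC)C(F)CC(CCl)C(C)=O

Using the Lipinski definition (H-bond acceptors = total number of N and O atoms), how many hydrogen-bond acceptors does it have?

N atoms: 0; O atoms: 1.
Lipinski HBA = 0 + 1 = 1.

1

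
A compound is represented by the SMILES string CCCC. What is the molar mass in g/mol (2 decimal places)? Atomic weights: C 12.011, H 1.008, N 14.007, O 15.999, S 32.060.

First, the molecular formula is C4H10 (counting implicit H from valence).
  C: 4 × 12.011 = 48.044
  H: 10 × 1.008 = 10.080
Sum: 4×12.011 + 10×1.008 = 58.124 → 58.12 g/mol.

58.12 g/mol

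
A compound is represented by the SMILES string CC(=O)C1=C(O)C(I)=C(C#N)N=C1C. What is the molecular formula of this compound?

C9H7IN2O2

Walk through each heavy atom and fill implicit hydrogens from standard valence (C 4, N 3, O 2, S 2, halogen 1):
  atom 1: C, bond orders sum to 1 (valence 4) → 3 H
  atom 2: C, bond orders sum to 4 (valence 4) → 0 H
  atom 3: O, bond orders sum to 2 (valence 2) → 0 H
  atom 4: C, bond orders sum to 4 (valence 4) → 0 H
  atom 5: C, bond orders sum to 4 (valence 4) → 0 H
  atom 6: O, bond orders sum to 1 (valence 2) → 1 H
  atom 7: C, bond orders sum to 4 (valence 4) → 0 H
  atom 8: I (halogen, monovalent) → 0 H
  atom 9: C, bond orders sum to 4 (valence 4) → 0 H
  atom 10: C, bond orders sum to 4 (valence 4) → 0 H
  atom 11: N, bond orders sum to 3 (valence 3) → 0 H
  atom 12: N, bond orders sum to 3 (valence 3) → 0 H
  atom 13: C, bond orders sum to 4 (valence 4) → 0 H
  atom 14: C, bond orders sum to 1 (valence 4) → 3 H
Totals → C:9, H:7, I:1, N:2, O:2.
In Hill order: C9H7IN2O2.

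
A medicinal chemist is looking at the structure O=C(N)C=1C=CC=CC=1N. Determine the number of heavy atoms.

Every atom symbol written in the SMILES (organic subset) is one heavy atom; implicit H are not written.
Heavy atoms by element → C:7, N:2, O:1.
Total: 10.

10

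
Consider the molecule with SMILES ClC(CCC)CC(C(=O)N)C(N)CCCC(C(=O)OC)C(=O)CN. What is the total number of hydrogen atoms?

Walk through each heavy atom and fill implicit hydrogens from standard valence (C 4, N 3, O 2, S 2, halogen 1):
  atom 1: Cl (halogen, monovalent) → 0 H
  atom 2: C, bond orders sum to 3 (valence 4) → 1 H
  atom 3: C, bond orders sum to 2 (valence 4) → 2 H
  atom 4: C, bond orders sum to 2 (valence 4) → 2 H
  atom 5: C, bond orders sum to 1 (valence 4) → 3 H
  atom 6: C, bond orders sum to 2 (valence 4) → 2 H
  atom 7: C, bond orders sum to 3 (valence 4) → 1 H
  atom 8: C, bond orders sum to 4 (valence 4) → 0 H
  atom 9: O, bond orders sum to 2 (valence 2) → 0 H
  atom 10: N, bond orders sum to 1 (valence 3) → 2 H
  atom 11: C, bond orders sum to 3 (valence 4) → 1 H
  atom 12: N, bond orders sum to 1 (valence 3) → 2 H
  atom 13: C, bond orders sum to 2 (valence 4) → 2 H
  atom 14: C, bond orders sum to 2 (valence 4) → 2 H
  atom 15: C, bond orders sum to 2 (valence 4) → 2 H
  atom 16: C, bond orders sum to 3 (valence 4) → 1 H
  atom 17: C, bond orders sum to 4 (valence 4) → 0 H
  atom 18: O, bond orders sum to 2 (valence 2) → 0 H
  atom 19: O, bond orders sum to 2 (valence 2) → 0 H
  atom 20: C, bond orders sum to 1 (valence 4) → 3 H
  atom 21: C, bond orders sum to 4 (valence 4) → 0 H
  atom 22: O, bond orders sum to 2 (valence 2) → 0 H
  atom 23: C, bond orders sum to 2 (valence 4) → 2 H
  atom 24: N, bond orders sum to 1 (valence 3) → 2 H
Total hydrogens: 30.

30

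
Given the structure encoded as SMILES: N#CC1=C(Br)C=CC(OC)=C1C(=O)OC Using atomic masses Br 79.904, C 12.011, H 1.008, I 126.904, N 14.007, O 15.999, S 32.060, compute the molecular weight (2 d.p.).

270.08 g/mol

First, the molecular formula is C10H8BrNO3 (counting implicit H from valence).
  Br: 1 × 79.904 = 79.904
  C: 10 × 12.011 = 120.110
  H: 8 × 1.008 = 8.064
  N: 1 × 14.007 = 14.007
  O: 3 × 15.999 = 47.997
Sum: 1×79.904 + 10×12.011 + 8×1.008 + 1×14.007 + 3×15.999 = 270.082 → 270.08 g/mol.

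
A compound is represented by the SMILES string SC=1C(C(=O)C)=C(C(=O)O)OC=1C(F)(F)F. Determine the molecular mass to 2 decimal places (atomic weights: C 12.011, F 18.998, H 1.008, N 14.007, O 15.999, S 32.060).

254.18 g/mol

First, the molecular formula is C8H5F3O4S (counting implicit H from valence).
  C: 8 × 12.011 = 96.088
  F: 3 × 18.998 = 56.994
  H: 5 × 1.008 = 5.040
  O: 4 × 15.999 = 63.996
  S: 1 × 32.060 = 32.060
Sum: 8×12.011 + 3×18.998 + 5×1.008 + 4×15.999 + 1×32.060 = 254.178 → 254.18 g/mol.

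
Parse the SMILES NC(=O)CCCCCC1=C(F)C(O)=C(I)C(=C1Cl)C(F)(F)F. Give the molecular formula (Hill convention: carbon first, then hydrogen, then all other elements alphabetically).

Walk through each heavy atom and fill implicit hydrogens from standard valence (C 4, N 3, O 2, S 2, halogen 1):
  atom 1: N, bond orders sum to 1 (valence 3) → 2 H
  atom 2: C, bond orders sum to 4 (valence 4) → 0 H
  atom 3: O, bond orders sum to 2 (valence 2) → 0 H
  atom 4: C, bond orders sum to 2 (valence 4) → 2 H
  atom 5: C, bond orders sum to 2 (valence 4) → 2 H
  atom 6: C, bond orders sum to 2 (valence 4) → 2 H
  atom 7: C, bond orders sum to 2 (valence 4) → 2 H
  atom 8: C, bond orders sum to 2 (valence 4) → 2 H
  atom 9: C, bond orders sum to 4 (valence 4) → 0 H
  atom 10: C, bond orders sum to 4 (valence 4) → 0 H
  atom 11: F (halogen, monovalent) → 0 H
  atom 12: C, bond orders sum to 4 (valence 4) → 0 H
  atom 13: O, bond orders sum to 1 (valence 2) → 1 H
  atom 14: C, bond orders sum to 4 (valence 4) → 0 H
  atom 15: I (halogen, monovalent) → 0 H
  atom 16: C, bond orders sum to 4 (valence 4) → 0 H
  atom 17: C, bond orders sum to 4 (valence 4) → 0 H
  atom 18: Cl (halogen, monovalent) → 0 H
  atom 19: C, bond orders sum to 4 (valence 4) → 0 H
  atom 20: F (halogen, monovalent) → 0 H
  atom 21: F (halogen, monovalent) → 0 H
  atom 22: F (halogen, monovalent) → 0 H
Totals → C:13, H:13, Cl:1, F:4, I:1, N:1, O:2.
In Hill order: C13H13ClF4INO2.

C13H13ClF4INO2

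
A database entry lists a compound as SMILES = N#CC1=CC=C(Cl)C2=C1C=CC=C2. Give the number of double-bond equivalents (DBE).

9

Degree of unsaturation = (number of rings) + (number of π bonds).
Ring closures in the SMILES: 2.
π bonds: 5 double bonds (each 1 DoU), 1 triple bond (each 2 DoU) → 7 DoU from unsaturation.
Total DoU = 2 + 7 = 9.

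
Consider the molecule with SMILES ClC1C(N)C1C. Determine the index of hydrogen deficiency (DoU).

Degree of unsaturation = (number of rings) + (number of π bonds).
Ring closures in the SMILES: 1.
π bonds: none → 0 DoU from unsaturation.
Total DoU = 1 + 0 = 1.

1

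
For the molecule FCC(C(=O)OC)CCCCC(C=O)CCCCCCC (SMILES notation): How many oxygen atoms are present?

3

Scan the SMILES for O atoms (remember two-letter symbols like Cl and Br are single atoms).
Oxygen count: 3.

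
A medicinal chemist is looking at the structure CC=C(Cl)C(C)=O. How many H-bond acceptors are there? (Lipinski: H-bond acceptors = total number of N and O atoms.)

1

N atoms: 0; O atoms: 1.
Lipinski HBA = 0 + 1 = 1.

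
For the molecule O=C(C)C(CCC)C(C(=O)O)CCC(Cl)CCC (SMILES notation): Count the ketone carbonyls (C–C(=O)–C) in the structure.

The ketone motif appears at heavy-atom position 2 in the SMILES.
Other groups present: 1 carboxylic acid.
Ketone count: 1.

1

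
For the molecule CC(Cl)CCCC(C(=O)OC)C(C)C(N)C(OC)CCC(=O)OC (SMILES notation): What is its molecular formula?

C17H32ClNO5

Walk through each heavy atom and fill implicit hydrogens from standard valence (C 4, N 3, O 2, S 2, halogen 1):
  atom 1: C, bond orders sum to 1 (valence 4) → 3 H
  atom 2: C, bond orders sum to 3 (valence 4) → 1 H
  atom 3: Cl (halogen, monovalent) → 0 H
  atom 4: C, bond orders sum to 2 (valence 4) → 2 H
  atom 5: C, bond orders sum to 2 (valence 4) → 2 H
  atom 6: C, bond orders sum to 2 (valence 4) → 2 H
  atom 7: C, bond orders sum to 3 (valence 4) → 1 H
  atom 8: C, bond orders sum to 4 (valence 4) → 0 H
  atom 9: O, bond orders sum to 2 (valence 2) → 0 H
  atom 10: O, bond orders sum to 2 (valence 2) → 0 H
  atom 11: C, bond orders sum to 1 (valence 4) → 3 H
  atom 12: C, bond orders sum to 3 (valence 4) → 1 H
  atom 13: C, bond orders sum to 1 (valence 4) → 3 H
  atom 14: C, bond orders sum to 3 (valence 4) → 1 H
  atom 15: N, bond orders sum to 1 (valence 3) → 2 H
  atom 16: C, bond orders sum to 3 (valence 4) → 1 H
  atom 17: O, bond orders sum to 2 (valence 2) → 0 H
  atom 18: C, bond orders sum to 1 (valence 4) → 3 H
  atom 19: C, bond orders sum to 2 (valence 4) → 2 H
  atom 20: C, bond orders sum to 2 (valence 4) → 2 H
  atom 21: C, bond orders sum to 4 (valence 4) → 0 H
  atom 22: O, bond orders sum to 2 (valence 2) → 0 H
  atom 23: O, bond orders sum to 2 (valence 2) → 0 H
  atom 24: C, bond orders sum to 1 (valence 4) → 3 H
Totals → C:17, H:32, Cl:1, N:1, O:5.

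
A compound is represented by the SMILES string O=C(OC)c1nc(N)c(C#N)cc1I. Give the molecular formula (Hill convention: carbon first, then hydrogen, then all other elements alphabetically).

C8H6IN3O2

Walk through each heavy atom and fill implicit hydrogens from standard valence (C 4, N 3, O 2, S 2, halogen 1); for lowercase aromatic atoms, an aromatic c carries 1 H when it has two neighbours and 0 H with three, and aromatic n carries 0 H:
  atom 1: O, bond orders sum to 2 (valence 2) → 0 H
  atom 2: C, bond orders sum to 4 (valence 4) → 0 H
  atom 3: O, bond orders sum to 2 (valence 2) → 0 H
  atom 4: C, bond orders sum to 1 (valence 4) → 3 H
  atom 5: aromatic c, 3 neighbours → 0 H
  atom 6: aromatic n, 2 neighbours → 0 H
  atom 7: aromatic c, 3 neighbours → 0 H
  atom 8: N, bond orders sum to 1 (valence 3) → 2 H
  atom 9: aromatic c, 3 neighbours → 0 H
  atom 10: C, bond orders sum to 4 (valence 4) → 0 H
  atom 11: N, bond orders sum to 3 (valence 3) → 0 H
  atom 12: aromatic c, 2 neighbours → 1 H
  atom 13: aromatic c, 3 neighbours → 0 H
  atom 14: I (halogen, monovalent) → 0 H
Totals → C:8, H:6, I:1, N:3, O:2.
In Hill order: C8H6IN3O2.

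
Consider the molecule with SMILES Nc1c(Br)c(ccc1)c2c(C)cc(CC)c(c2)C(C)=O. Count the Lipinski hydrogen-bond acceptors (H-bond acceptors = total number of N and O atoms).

N atoms: 1; O atoms: 1.
Lipinski HBA = 1 + 1 = 2.

2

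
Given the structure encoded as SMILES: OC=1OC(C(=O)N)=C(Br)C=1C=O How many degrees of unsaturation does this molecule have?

5

Degree of unsaturation = (number of rings) + (number of π bonds).
Ring closures in the SMILES: 1.
π bonds: 4 double bonds (each 1 DoU) → 4 DoU from unsaturation.
Total DoU = 1 + 4 = 5.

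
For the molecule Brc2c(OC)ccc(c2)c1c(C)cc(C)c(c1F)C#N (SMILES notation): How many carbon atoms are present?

16

Count every carbon token in the SMILES (each C, including those in ring-closure positions and inside branches).
Carbon count: 16.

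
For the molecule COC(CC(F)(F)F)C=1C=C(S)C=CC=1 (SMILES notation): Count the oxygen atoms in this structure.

Scan the SMILES for O atoms (remember two-letter symbols like Cl and Br are single atoms).
Oxygen count: 1.

1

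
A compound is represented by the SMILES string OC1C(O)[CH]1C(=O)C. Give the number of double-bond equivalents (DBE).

2

Degree of unsaturation = (number of rings) + (number of π bonds).
Ring closures in the SMILES: 1.
π bonds: 1 double bond (each 1 DoU) → 1 DoU from unsaturation.
Total DoU = 1 + 1 = 2.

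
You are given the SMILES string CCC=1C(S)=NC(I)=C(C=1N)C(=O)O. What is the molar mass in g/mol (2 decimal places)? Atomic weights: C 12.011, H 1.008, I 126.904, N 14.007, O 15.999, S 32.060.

First, the molecular formula is C8H9IN2O2S (counting implicit H from valence).
  C: 8 × 12.011 = 96.088
  H: 9 × 1.008 = 9.072
  I: 1 × 126.904 = 126.904
  N: 2 × 14.007 = 28.014
  O: 2 × 15.999 = 31.998
  S: 1 × 32.060 = 32.060
Sum: 8×12.011 + 9×1.008 + 1×126.904 + 2×14.007 + 2×15.999 + 1×32.060 = 324.136 → 324.14 g/mol.

324.14 g/mol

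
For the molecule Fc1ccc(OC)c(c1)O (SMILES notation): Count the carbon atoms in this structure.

Count every carbon token in the SMILES (each C, including those in ring-closure positions and inside branches).
Carbon count: 7.

7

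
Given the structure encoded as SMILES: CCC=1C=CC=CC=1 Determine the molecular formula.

Walk through each heavy atom and fill implicit hydrogens from standard valence (C 4, N 3, O 2, S 2, halogen 1):
  atom 1: C, bond orders sum to 1 (valence 4) → 3 H
  atom 2: C, bond orders sum to 2 (valence 4) → 2 H
  atom 3: C, bond orders sum to 4 (valence 4) → 0 H
  atom 4: C, bond orders sum to 3 (valence 4) → 1 H
  atom 5: C, bond orders sum to 3 (valence 4) → 1 H
  atom 6: C, bond orders sum to 3 (valence 4) → 1 H
  atom 7: C, bond orders sum to 3 (valence 4) → 1 H
  atom 8: C, bond orders sum to 3 (valence 4) → 1 H
Totals → C:8, H:10.
In Hill order: C8H10.

C8H10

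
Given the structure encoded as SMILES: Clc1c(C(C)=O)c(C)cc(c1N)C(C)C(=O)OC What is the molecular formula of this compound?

Walk through each heavy atom and fill implicit hydrogens from standard valence (C 4, N 3, O 2, S 2, halogen 1); for lowercase aromatic atoms, an aromatic c carries 1 H when it has two neighbours and 0 H with three, and aromatic n carries 0 H:
  atom 1: Cl (halogen, monovalent) → 0 H
  atom 2: aromatic c, 3 neighbours → 0 H
  atom 3: aromatic c, 3 neighbours → 0 H
  atom 4: C, bond orders sum to 4 (valence 4) → 0 H
  atom 5: C, bond orders sum to 1 (valence 4) → 3 H
  atom 6: O, bond orders sum to 2 (valence 2) → 0 H
  atom 7: aromatic c, 3 neighbours → 0 H
  atom 8: C, bond orders sum to 1 (valence 4) → 3 H
  atom 9: aromatic c, 2 neighbours → 1 H
  atom 10: aromatic c, 3 neighbours → 0 H
  atom 11: aromatic c, 3 neighbours → 0 H
  atom 12: N, bond orders sum to 1 (valence 3) → 2 H
  atom 13: C, bond orders sum to 3 (valence 4) → 1 H
  atom 14: C, bond orders sum to 1 (valence 4) → 3 H
  atom 15: C, bond orders sum to 4 (valence 4) → 0 H
  atom 16: O, bond orders sum to 2 (valence 2) → 0 H
  atom 17: O, bond orders sum to 2 (valence 2) → 0 H
  atom 18: C, bond orders sum to 1 (valence 4) → 3 H
Totals → C:13, H:16, Cl:1, N:1, O:3.
In Hill order: C13H16ClNO3.

C13H16ClNO3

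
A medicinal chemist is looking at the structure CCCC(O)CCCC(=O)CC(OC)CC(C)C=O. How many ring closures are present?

0

In SMILES, each pair of matching ring-closure digits denotes one ring-closing bond; the number of such bonds equals the number of independent rings.
Ring-closure bonds here: 0.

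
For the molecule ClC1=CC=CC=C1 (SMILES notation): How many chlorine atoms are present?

Scan the SMILES for Cl atoms (remember two-letter symbols like Cl and Br are single atoms).
Chlorine count: 1.

1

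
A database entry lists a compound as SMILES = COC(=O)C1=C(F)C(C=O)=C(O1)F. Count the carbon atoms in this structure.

7

Count every carbon token in the SMILES (each C, including those in ring-closure positions and inside branches).
Carbon count: 7.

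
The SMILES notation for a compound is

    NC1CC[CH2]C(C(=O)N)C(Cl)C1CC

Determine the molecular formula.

C10H19ClN2O

Walk through each heavy atom and fill implicit hydrogens from standard valence (C 4, N 3, O 2, S 2, halogen 1):
  atom 1: N, bond orders sum to 1 (valence 3) → 2 H
  atom 2: C, bond orders sum to 3 (valence 4) → 1 H
  atom 3: C, bond orders sum to 2 (valence 4) → 2 H
  atom 4: C, bond orders sum to 2 (valence 4) → 2 H
  atom 5: C with explicit H count 2
  atom 6: C, bond orders sum to 3 (valence 4) → 1 H
  atom 7: C, bond orders sum to 4 (valence 4) → 0 H
  atom 8: O, bond orders sum to 2 (valence 2) → 0 H
  atom 9: N, bond orders sum to 1 (valence 3) → 2 H
  atom 10: C, bond orders sum to 3 (valence 4) → 1 H
  atom 11: Cl (halogen, monovalent) → 0 H
  atom 12: C, bond orders sum to 3 (valence 4) → 1 H
  atom 13: C, bond orders sum to 2 (valence 4) → 2 H
  atom 14: C, bond orders sum to 1 (valence 4) → 3 H
Totals → C:10, H:19, Cl:1, N:2, O:1.
In Hill order: C10H19ClN2O.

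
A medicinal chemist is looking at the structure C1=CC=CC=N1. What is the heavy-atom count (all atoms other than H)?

Every atom symbol written in the SMILES (organic subset) is one heavy atom; implicit H are not written.
Heavy atoms by element → C:5, N:1.
Total: 6.

6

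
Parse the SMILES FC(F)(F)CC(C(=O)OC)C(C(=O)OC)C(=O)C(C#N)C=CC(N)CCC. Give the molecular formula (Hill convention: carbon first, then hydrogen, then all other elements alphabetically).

C17H23F3N2O5

Walk through each heavy atom and fill implicit hydrogens from standard valence (C 4, N 3, O 2, S 2, halogen 1):
  atom 1: F (halogen, monovalent) → 0 H
  atom 2: C, bond orders sum to 4 (valence 4) → 0 H
  atom 3: F (halogen, monovalent) → 0 H
  atom 4: F (halogen, monovalent) → 0 H
  atom 5: C, bond orders sum to 2 (valence 4) → 2 H
  atom 6: C, bond orders sum to 3 (valence 4) → 1 H
  atom 7: C, bond orders sum to 4 (valence 4) → 0 H
  atom 8: O, bond orders sum to 2 (valence 2) → 0 H
  atom 9: O, bond orders sum to 2 (valence 2) → 0 H
  atom 10: C, bond orders sum to 1 (valence 4) → 3 H
  atom 11: C, bond orders sum to 3 (valence 4) → 1 H
  atom 12: C, bond orders sum to 4 (valence 4) → 0 H
  atom 13: O, bond orders sum to 2 (valence 2) → 0 H
  atom 14: O, bond orders sum to 2 (valence 2) → 0 H
  atom 15: C, bond orders sum to 1 (valence 4) → 3 H
  atom 16: C, bond orders sum to 4 (valence 4) → 0 H
  atom 17: O, bond orders sum to 2 (valence 2) → 0 H
  atom 18: C, bond orders sum to 3 (valence 4) → 1 H
  atom 19: C, bond orders sum to 4 (valence 4) → 0 H
  atom 20: N, bond orders sum to 3 (valence 3) → 0 H
  atom 21: C, bond orders sum to 3 (valence 4) → 1 H
  atom 22: C, bond orders sum to 3 (valence 4) → 1 H
  atom 23: C, bond orders sum to 3 (valence 4) → 1 H
  atom 24: N, bond orders sum to 1 (valence 3) → 2 H
  atom 25: C, bond orders sum to 2 (valence 4) → 2 H
  atom 26: C, bond orders sum to 2 (valence 4) → 2 H
  atom 27: C, bond orders sum to 1 (valence 4) → 3 H
Totals → C:17, H:23, F:3, N:2, O:5.
In Hill order: C17H23F3N2O5.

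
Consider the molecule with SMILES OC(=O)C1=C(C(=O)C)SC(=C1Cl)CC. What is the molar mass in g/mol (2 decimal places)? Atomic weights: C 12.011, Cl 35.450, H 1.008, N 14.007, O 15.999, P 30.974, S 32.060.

232.68 g/mol

First, the molecular formula is C9H9ClO3S (counting implicit H from valence).
  C: 9 × 12.011 = 108.099
  Cl: 1 × 35.450 = 35.450
  H: 9 × 1.008 = 9.072
  O: 3 × 15.999 = 47.997
  S: 1 × 32.060 = 32.060
Sum: 9×12.011 + 1×35.450 + 9×1.008 + 3×15.999 + 1×32.060 = 232.678 → 232.68 g/mol.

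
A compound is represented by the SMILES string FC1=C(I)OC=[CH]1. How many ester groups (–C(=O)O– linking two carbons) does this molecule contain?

Scan the SMILES for the ester motif — none present.

0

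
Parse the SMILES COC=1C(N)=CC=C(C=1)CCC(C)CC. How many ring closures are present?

1

In SMILES, each pair of matching ring-closure digits denotes one ring-closing bond; the number of such bonds equals the number of independent rings.
Ring-closure bonds here: 1.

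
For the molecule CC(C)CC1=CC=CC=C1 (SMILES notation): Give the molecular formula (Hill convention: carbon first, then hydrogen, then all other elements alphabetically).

C10H14

Walk through each heavy atom and fill implicit hydrogens from standard valence (C 4, N 3, O 2, S 2, halogen 1):
  atom 1: C, bond orders sum to 1 (valence 4) → 3 H
  atom 2: C, bond orders sum to 3 (valence 4) → 1 H
  atom 3: C, bond orders sum to 1 (valence 4) → 3 H
  atom 4: C, bond orders sum to 2 (valence 4) → 2 H
  atom 5: C, bond orders sum to 4 (valence 4) → 0 H
  atom 6: C, bond orders sum to 3 (valence 4) → 1 H
  atom 7: C, bond orders sum to 3 (valence 4) → 1 H
  atom 8: C, bond orders sum to 3 (valence 4) → 1 H
  atom 9: C, bond orders sum to 3 (valence 4) → 1 H
  atom 10: C, bond orders sum to 3 (valence 4) → 1 H
Totals → C:10, H:14.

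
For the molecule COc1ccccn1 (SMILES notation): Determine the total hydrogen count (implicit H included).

Walk through each heavy atom and fill implicit hydrogens from standard valence (C 4, N 3, O 2, S 2, halogen 1); for lowercase aromatic atoms, an aromatic c carries 1 H when it has two neighbours and 0 H with three, and aromatic n carries 0 H:
  atom 1: C, bond orders sum to 1 (valence 4) → 3 H
  atom 2: O, bond orders sum to 2 (valence 2) → 0 H
  atom 3: aromatic c, 3 neighbours → 0 H
  atom 4: aromatic c, 2 neighbours → 1 H
  atom 5: aromatic c, 2 neighbours → 1 H
  atom 6: aromatic c, 2 neighbours → 1 H
  atom 7: aromatic c, 2 neighbours → 1 H
  atom 8: aromatic n, 2 neighbours → 0 H
Total hydrogens: 7.

7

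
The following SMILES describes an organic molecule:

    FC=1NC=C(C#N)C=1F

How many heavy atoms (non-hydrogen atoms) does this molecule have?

Every atom symbol written in the SMILES (organic subset) is one heavy atom; implicit H are not written.
Heavy atoms by element → C:5, F:2, N:2.
Total: 9.

9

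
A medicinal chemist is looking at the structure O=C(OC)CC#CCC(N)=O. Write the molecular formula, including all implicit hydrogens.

C7H9NO3

Walk through each heavy atom and fill implicit hydrogens from standard valence (C 4, N 3, O 2, S 2, halogen 1):
  atom 1: O, bond orders sum to 2 (valence 2) → 0 H
  atom 2: C, bond orders sum to 4 (valence 4) → 0 H
  atom 3: O, bond orders sum to 2 (valence 2) → 0 H
  atom 4: C, bond orders sum to 1 (valence 4) → 3 H
  atom 5: C, bond orders sum to 2 (valence 4) → 2 H
  atom 6: C, bond orders sum to 4 (valence 4) → 0 H
  atom 7: C, bond orders sum to 4 (valence 4) → 0 H
  atom 8: C, bond orders sum to 2 (valence 4) → 2 H
  atom 9: C, bond orders sum to 4 (valence 4) → 0 H
  atom 10: N, bond orders sum to 1 (valence 3) → 2 H
  atom 11: O, bond orders sum to 2 (valence 2) → 0 H
Totals → C:7, H:9, N:1, O:3.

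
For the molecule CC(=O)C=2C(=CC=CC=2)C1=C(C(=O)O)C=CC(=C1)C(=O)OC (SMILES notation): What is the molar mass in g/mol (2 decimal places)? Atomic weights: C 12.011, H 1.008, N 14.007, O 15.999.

298.29 g/mol

First, the molecular formula is C17H14O5 (counting implicit H from valence).
  C: 17 × 12.011 = 204.187
  H: 14 × 1.008 = 14.112
  O: 5 × 15.999 = 79.995
Sum: 17×12.011 + 14×1.008 + 5×15.999 = 298.294 → 298.29 g/mol.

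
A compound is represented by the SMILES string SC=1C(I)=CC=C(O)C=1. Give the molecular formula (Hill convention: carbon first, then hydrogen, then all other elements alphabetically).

C6H5IOS

Walk through each heavy atom and fill implicit hydrogens from standard valence (C 4, N 3, O 2, S 2, halogen 1):
  atom 1: S, bond orders sum to 1 (valence 2) → 1 H
  atom 2: C, bond orders sum to 4 (valence 4) → 0 H
  atom 3: C, bond orders sum to 4 (valence 4) → 0 H
  atom 4: I (halogen, monovalent) → 0 H
  atom 5: C, bond orders sum to 3 (valence 4) → 1 H
  atom 6: C, bond orders sum to 3 (valence 4) → 1 H
  atom 7: C, bond orders sum to 4 (valence 4) → 0 H
  atom 8: O, bond orders sum to 1 (valence 2) → 1 H
  atom 9: C, bond orders sum to 3 (valence 4) → 1 H
Totals → C:6, H:5, I:1, O:1, S:1.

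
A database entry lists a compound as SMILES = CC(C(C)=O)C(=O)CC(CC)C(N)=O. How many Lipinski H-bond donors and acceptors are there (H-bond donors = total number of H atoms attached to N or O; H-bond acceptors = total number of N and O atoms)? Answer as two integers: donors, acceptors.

Donors: find every N or O and count the H atoms it carries.
  atom 5 (O): bond orders sum to 2 → 0 H
  atom 7 (O): bond orders sum to 2 → 0 H
  atom 13 (N): bond orders sum to 1 → 2 H
  atom 14 (O): bond orders sum to 2 → 0 H
Lipinski HBD = 2.
Acceptors: N atoms = 1, O atoms = 3 → HBA = 4.

2, 4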